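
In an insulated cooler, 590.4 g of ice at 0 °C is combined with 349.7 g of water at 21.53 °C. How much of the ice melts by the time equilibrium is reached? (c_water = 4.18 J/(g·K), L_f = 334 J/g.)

Water can give up m c ΔT = 349.7×4.18×21.53 = 31471 J before reaching 0 °C.
Fully melting the ice requires m_ice L_f = 590.4×334 = 197194 J.
That's not enough to melt it all — equilibrium is at 0 °C with ice remaining.
m_melt = 31471 / L_f = 94.23 g.

m_melted ≈ 94.2 g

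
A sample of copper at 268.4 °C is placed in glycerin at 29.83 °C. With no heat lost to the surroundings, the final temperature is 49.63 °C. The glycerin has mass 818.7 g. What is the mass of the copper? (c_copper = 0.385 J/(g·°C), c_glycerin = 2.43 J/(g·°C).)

m ≈ 468 g

Taking heat into each body as positive, Σ m c ΔT = 0:
m×0.385×(49.63 − 268.4) + 818.7×2.43×(49.63 − 29.83) = 0
-84.23 m = -39391
m = -39391/-84.23 ≈ 467.7 g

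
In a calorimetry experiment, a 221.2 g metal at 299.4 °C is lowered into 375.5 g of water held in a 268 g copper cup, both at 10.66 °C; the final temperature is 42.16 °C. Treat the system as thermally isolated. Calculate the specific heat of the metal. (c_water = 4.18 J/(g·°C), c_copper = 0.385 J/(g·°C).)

c ≈ 0.926 J/(g·°C)

Let T be the final temperature. ΣQ_i = 0:
221.2·c·(42.16 − 299.4) + 375.5·4.18·(42.16 − 10.66) + 268·0.385·(42.16 − 10.66) = 0
-56901 c = -52692
c = -52692/-56901 ≈ 0.926 J/(g·°C)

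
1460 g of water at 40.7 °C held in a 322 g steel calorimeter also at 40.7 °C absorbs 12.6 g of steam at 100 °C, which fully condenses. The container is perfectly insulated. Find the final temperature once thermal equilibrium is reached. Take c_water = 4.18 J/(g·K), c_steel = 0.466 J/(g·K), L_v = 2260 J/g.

Setting the total heat transfer to zero:
condense steam: −12.6·2260 = −28476; condensate cools 100→T: 12.6·4.18·(T − 100) = 52.67(T − 100); original water: 6102.8(T − 40.7); steel cup: 322·0.466·(T − 40.7) = 150.05(T − 40.7)
6305.5 T = 28476 + 5266.8 + 254491 = 288234
T ≈ 45.71 °C, under the boiling point, so the assumption holds.

T_f ≈ 45.7 °C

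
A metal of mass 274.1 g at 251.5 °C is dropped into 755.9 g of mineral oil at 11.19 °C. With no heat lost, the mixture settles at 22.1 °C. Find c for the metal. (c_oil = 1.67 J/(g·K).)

Let T be the final temperature. ΣQ_i = 0:
274.1×c×(22.1 − 251.5) + 755.9×1.67×(22.1 − 11.19) = 0
-62879 c = -13772
c = -13772/-62879 ≈ 0.219 J/(g·K)

c ≈ 0.219 J/(g·K)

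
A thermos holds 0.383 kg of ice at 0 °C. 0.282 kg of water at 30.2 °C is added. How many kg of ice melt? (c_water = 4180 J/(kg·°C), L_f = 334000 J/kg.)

m_melted ≈ 0.107 kg

Cooling the water to 0 °C releases 0.282·4180·30.2 = 35599 J.
To melt every bit of ice: 0.383·334000 = 127922 J.
Since 35599 < 127922 J, not all the ice melts; equilibrium is at 0 °C.
m_melt = 35599 / L_f = 0.1066 kg.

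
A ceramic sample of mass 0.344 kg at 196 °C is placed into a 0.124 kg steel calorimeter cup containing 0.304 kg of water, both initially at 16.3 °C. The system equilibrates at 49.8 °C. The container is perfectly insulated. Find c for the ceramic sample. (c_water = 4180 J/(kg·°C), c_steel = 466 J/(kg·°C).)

c ≈ 885 J/(kg·°C)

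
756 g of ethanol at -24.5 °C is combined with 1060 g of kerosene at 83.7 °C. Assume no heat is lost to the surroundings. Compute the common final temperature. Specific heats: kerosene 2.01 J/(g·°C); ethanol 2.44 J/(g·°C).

Setting the total heat transfer to zero:
1060×2.01×(T − 83.7) + 756×2.44×(T − (-24.5)) = 0
(2130.6 + 1844.6) T = 2130.6×83.7 + 1844.6×(-24.5)
T ≈ 33.49 °C

T_f ≈ 33.5 °C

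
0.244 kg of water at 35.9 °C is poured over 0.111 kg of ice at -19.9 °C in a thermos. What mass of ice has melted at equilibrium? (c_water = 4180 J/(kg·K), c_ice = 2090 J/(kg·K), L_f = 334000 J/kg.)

m_melted ≈ 0.0958 kg

Heat available from the water dropping to 0 °C: 0.244·4180·35.9 = 36615 J.
Of that, 0.111·2090·19.9 = 4616.6 J goes to bring the ice to 0 °C, leaving 31999 J.
To melt every bit of ice: 0.111·334000 = 37074 J.
31999 J < 37074 J, so only part of the ice melts and the system sits at 0 °C.
Mass melted = 31999/334000 ≈ 0.0958 kg.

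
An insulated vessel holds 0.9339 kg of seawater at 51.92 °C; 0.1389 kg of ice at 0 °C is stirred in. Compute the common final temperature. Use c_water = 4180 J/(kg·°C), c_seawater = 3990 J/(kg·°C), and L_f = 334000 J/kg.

T_f ≈ 34.1 °C

Setting the total heat transfer to zero:
latent heat to melt: 0.1389·334000 = 46393
  meltwater 0→T: 0.1389·4180·T = 580.6 T
  seawater: 3726.3(T − 51.92)
4306.9 T = 193467 − 46393 = 147075
T ≈ 34.15 °C. Since T > 0 °C, the all-ice-melts assumption holds.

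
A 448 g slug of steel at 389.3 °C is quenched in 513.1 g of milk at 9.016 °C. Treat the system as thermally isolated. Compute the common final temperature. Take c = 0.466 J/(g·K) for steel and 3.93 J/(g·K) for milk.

|Q_steel| = |Q_milk|:
448·0.466·(389.3 − T) = 513.1·3.93·(T − 9.016)
208.77(389.3 − T) = 2016.5(T − 9.016)
2225.3 T = 99454  ⇒  T ≈ 44.69 °C

T_f ≈ 44.7 °C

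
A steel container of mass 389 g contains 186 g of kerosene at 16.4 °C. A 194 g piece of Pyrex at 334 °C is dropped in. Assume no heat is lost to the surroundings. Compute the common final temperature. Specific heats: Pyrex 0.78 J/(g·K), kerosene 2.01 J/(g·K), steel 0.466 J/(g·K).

T_f ≈ 84.4 °C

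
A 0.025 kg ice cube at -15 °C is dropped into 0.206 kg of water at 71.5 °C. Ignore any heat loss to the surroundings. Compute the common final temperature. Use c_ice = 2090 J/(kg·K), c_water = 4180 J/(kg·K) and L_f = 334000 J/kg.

Conservation of energy gives ΣQ = 0:
warm ice to 0 °C: 0.025·2090·(0 − (-15)) = 783.75
  fusion: m_ice L_f = 0.025·334000 = 8350
  warm the meltwater: 104.5 T
  water cools: 0.206·4180·(T − 71.5) = 861.08(T − 71.5)
965.58 T = 61567 − 9133.8 = 52433
T ≈ 54.30 °C (positive, so assuming full melt was valid).

T_f ≈ 54.3 °C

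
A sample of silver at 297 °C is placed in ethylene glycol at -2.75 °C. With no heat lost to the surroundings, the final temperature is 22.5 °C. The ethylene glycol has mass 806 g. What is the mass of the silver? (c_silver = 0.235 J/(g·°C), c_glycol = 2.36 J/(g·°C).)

m ≈ 745 g

Setting the total heat transfer to zero:
m×0.235×(22.5 − 297) + 806×2.36×(22.5 − (-2.75)) = 0
-64.51 m = -48030
m = -48030/-64.51 ≈ 744.6 g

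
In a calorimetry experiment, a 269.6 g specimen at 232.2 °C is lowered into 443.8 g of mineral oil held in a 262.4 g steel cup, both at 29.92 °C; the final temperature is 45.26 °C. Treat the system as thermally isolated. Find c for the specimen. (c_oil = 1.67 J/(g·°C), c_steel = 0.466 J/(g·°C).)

c ≈ 0.263 J/(g·°C)

Let T be the final temperature. ΣQ_i = 0:
269.6·c·(45.26 − 232.2) + 443.8·1.67·(45.26 − 29.92) + 262.4·0.466·(45.26 − 29.92) = 0
-50399 c = -13245
c = -13245/-50399 ≈ 0.2628 J/(g·°C)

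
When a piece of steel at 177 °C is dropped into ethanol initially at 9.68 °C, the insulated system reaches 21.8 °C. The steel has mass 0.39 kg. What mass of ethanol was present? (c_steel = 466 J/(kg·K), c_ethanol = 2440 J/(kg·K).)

m ≈ 0.954 kg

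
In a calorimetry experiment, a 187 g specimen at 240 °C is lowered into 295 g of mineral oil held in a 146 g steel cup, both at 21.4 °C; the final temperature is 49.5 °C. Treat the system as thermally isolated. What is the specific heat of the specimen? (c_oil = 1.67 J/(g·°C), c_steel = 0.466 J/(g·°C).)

c ≈ 0.442 J/(g·°C)

Setting the total heat transfer to zero:
187×c×(49.5 − 240) + 295×1.67×(49.5 − 21.4) + 146×0.466×(49.5 − 21.4) = 0
-35624 c = -15755
c = -15755/-35624 ≈ 0.4423 J/(g·°C)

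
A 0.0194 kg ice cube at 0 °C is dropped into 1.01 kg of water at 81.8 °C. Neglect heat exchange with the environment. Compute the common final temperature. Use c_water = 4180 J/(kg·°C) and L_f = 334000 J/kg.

T_f ≈ 78.8 °C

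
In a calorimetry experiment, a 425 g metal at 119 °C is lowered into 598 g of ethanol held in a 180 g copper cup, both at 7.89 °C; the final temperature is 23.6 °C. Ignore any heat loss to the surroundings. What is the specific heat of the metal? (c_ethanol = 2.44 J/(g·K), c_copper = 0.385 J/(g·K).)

c ≈ 0.592 J/(g·K)

Net heat exchanged in the isolated system is zero:
425×c×(23.6 − 119) + 598×2.44×(23.6 − 7.89) + 180×0.385×(23.6 − 7.89) = 0
-40545 c = -24011
c = -24011/-40545 ≈ 0.5922 J/(g·K)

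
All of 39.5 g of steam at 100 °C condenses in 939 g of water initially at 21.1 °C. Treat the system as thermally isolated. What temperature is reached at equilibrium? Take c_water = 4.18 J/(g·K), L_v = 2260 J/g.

T_f ≈ 46.1 °C

Energy balance with sensible and latent terms:
condense steam: −39.5·2260 = −89270
  condensed water 100 °C→T: 165.11(T − 100)
  original water: 3925(T − 21.1)
4090.1 T = 89270 + 16511 + 82818 = 188599
T ≈ 46.11 °C, under the boiling point, so the assumption holds.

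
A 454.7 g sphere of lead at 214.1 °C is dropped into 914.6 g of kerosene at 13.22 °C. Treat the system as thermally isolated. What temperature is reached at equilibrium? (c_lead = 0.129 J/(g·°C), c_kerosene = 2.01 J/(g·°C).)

T_f ≈ 19.4 °C

Taking heat into each body as positive, Σ m c ΔT = 0:
454.7*0.129*(T − 214.1) + 914.6*2.01*(T − 13.22) = 0
(58.66 + 1838.3) T = 58.66*214.1 + 1838.3*13.22
T ≈ 19.43 °C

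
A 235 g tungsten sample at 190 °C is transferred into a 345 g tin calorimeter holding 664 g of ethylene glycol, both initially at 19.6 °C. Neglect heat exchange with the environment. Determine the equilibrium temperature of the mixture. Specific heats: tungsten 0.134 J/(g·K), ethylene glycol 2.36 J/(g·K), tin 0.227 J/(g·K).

T_f ≈ 22.8 °C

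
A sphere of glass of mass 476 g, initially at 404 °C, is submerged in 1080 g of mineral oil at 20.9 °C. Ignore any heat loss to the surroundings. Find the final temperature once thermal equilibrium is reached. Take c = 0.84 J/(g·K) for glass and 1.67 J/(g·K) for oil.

With ΣQ=0 the equilibrium temperature is the m·c-weighted mean:
T_f = (399.84·404 + 1803.6·20.9) / (399.84 + 1803.6)
    = 199231 / 2203.4 ≈ 90.42 °C

T_f ≈ 90.4 °C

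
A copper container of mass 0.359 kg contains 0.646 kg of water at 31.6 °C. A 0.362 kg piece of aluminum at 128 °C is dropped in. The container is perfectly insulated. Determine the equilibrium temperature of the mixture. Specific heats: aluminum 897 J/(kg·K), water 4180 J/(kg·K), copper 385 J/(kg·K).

T_f ≈ 41.5 °C

Energy conservation, ΣQ = 0:
0.362·897·(T − 128) + 0.646·4180·(T − 31.6) + 0.359·385·(T − 31.6) = 0
(324.71 + 2700.3 + 138.22) T = 324.71·128 + 2700.3·31.6 + 138.22·31.6
T = 131260 / 3163.2 = 41.5 °C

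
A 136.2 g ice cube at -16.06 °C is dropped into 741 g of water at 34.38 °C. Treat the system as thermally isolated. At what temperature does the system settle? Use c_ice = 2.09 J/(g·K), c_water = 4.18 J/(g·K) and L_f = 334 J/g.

Energy conservation, ΣQ = 0:
warm ice to 0 °C: 136.2×2.09×(0 − (-16.06)) = 4571.6; fusion: m_ice L_f = 136.2×334 = 45491; meltwater 0→T: 136.2×4.18×T = 569.32 T; water cools: 741×4.18×(T − 34.38) = 3097.4(T − 34.38)
3666.7 T = 106488 − 50062 = 56426
T ≈ 15.39 °C (positive, so assuming full melt was valid).

T_f ≈ 15.4 °C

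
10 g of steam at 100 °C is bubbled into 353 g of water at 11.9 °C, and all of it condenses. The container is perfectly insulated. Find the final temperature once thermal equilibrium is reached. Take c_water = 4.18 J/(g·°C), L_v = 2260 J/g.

T_f ≈ 29.2 °C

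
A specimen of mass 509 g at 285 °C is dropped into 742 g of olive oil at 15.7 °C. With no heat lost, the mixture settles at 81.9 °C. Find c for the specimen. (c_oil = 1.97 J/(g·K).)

Conservation of energy gives ΣQ = 0:
509·c·(81.9 − 285) + 742·1.97·(81.9 − 15.7) = 0
-103378 c = -96767
c = -96767/-103378 ≈ 0.9361 J/(g·K)

c ≈ 0.936 J/(g·K)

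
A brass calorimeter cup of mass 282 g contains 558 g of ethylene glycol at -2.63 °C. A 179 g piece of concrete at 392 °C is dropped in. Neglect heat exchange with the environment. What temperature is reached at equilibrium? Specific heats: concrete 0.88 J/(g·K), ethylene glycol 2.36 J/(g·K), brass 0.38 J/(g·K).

T_f ≈ 36.7 °C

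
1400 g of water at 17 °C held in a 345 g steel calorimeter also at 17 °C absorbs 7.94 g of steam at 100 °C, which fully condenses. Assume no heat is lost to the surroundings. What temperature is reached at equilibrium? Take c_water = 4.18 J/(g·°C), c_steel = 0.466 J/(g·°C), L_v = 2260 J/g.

Energy balance with sensible and latent terms:
condense steam: −7.94·2260 = −17944
  condensate cools 100→T: 7.94·4.18·(T − 100) = 33.19(T − 100)
  original water: 5852(T − 17)
  cup: 160.77(T − 17)
6046 T = 17944 + 3318.9 + 102217 = 123480
T ≈ 20.42 °C (< 100 °C, so full condensation is consistent).

T_f ≈ 20.4 °C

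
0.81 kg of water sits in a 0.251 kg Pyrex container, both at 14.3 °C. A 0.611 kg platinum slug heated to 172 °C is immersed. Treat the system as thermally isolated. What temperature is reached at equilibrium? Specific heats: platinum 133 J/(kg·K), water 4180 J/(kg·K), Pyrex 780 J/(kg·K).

T_f is the heat-capacity-weighted average of the initial temperatures:
T_f = (81.26·172 + 3385.8·14.3 + 195.78·14.3) / (81.26 + 3385.8 + 195.78)
    = 65194 / 3662.8 ≈ 17.80 °C

T_f ≈ 17.8 °C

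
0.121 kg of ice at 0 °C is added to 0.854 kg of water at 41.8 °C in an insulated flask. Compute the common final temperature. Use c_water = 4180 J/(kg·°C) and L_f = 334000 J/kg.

Energy balance with sensible and latent terms:
latent heat to melt: 0.121×334000 = 40414; meltwater 0→T: 0.121×4180×T = 505.78 T; water cools: 0.854×4180×(T − 41.8) = 3569.7(T − 41.8)
4075.5 T = 149214 − 40414 = 108800
T ≈ 26.70 °C — above 0 °C, consistent with complete melting.

T_f ≈ 26.7 °C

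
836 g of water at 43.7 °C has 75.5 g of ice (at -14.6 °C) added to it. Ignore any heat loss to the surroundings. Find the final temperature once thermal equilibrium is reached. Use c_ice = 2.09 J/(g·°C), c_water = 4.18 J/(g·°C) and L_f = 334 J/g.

T_f ≈ 32.9 °C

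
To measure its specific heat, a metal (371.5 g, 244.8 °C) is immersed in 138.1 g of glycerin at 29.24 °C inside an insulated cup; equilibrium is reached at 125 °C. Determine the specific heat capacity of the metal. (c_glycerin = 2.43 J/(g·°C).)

c ≈ 0.722 J/(g·°C)

Taking heat into each body as positive, Σ m c ΔT = 0:
371.5×c×(125 − 244.8) + 138.1×2.43×(125 − 29.24) = 0
-44506 c = -32135
c = -32135/-44506 ≈ 0.7221 J/(g·°C)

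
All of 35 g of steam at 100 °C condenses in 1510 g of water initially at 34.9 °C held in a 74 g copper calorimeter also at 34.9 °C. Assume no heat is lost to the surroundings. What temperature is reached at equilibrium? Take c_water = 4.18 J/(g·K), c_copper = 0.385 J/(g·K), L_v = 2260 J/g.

Let T be the final temperature. ΣQ_i = 0:
condense steam: −35×2260 = −79100; condensate cools 100→T: 35×4.18×(T − 100) = 146.3(T − 100); water warms: 1510×4.18×(T − 34.9) = 6311.8(T − 34.9); copper cup: 74×0.385×(T − 34.9) = 28.49(T − 34.9)
6486.6 T = 79100 + 14630 + 221276 = 315006
T ≈ 48.56 °C (< 100 °C, so full condensation is consistent).

T_f ≈ 48.6 °C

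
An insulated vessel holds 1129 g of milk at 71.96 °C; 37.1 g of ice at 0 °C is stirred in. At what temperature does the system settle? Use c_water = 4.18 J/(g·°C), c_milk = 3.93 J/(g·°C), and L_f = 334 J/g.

T_f ≈ 66.8 °C

Energy balance with sensible and latent terms:
melt ice: 37.1·334 = 12391
  meltwater 0→T: 37.1·4.18·T = 155.08 T
  milk cools: 1129·3.93·(T − 71.96) = 4437(T − 71.96)
4592 T = 319284 − 12391 = 306893
T ≈ 66.83 °C. Since T > 0 °C, the all-ice-melts assumption holds.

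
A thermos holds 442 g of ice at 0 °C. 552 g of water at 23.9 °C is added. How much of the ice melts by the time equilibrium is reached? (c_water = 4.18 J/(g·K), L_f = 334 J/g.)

m_melted ≈ 165 g

Cooling the water to 0 °C releases 552·4.18·23.9 = 55146 J.
To melt every bit of ice: 442·334 = 147628 J.
55146 J < 147628 J, so only part of the ice melts and the system sits at 0 °C.
Mass melted = 55146/334 ≈ 165.1 g.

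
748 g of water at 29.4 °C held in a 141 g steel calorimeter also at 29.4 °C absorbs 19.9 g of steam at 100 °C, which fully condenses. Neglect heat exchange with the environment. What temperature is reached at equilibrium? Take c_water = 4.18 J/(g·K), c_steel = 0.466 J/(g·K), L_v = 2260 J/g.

T_f ≈ 44.9 °C

Sum of m c ΔT and latent-heat terms is zero:
steam→water at 100 °C releases m L_v = 19.9×2260 = 44974
  condensed water 100 °C→T: 83.18(T − 100)
  original water: 3126.6(T − 29.4)
  cup: 65.71(T − 29.4)
3275.5 T = 44974 + 8318.2 + 93855 = 147147
T ≈ 44.92 °C (< 100 °C, so full condensation is consistent).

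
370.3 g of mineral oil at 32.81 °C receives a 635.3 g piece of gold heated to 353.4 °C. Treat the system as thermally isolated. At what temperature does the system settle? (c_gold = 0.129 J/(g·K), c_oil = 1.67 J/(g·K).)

Set heat shed by the hot body equal to heat absorbed by the cold body:
635.3×0.129×(353.4 − T) = 370.3×1.67×(T − 32.81)
81.95(353.4 − T) = 618.4(T − 32.81)
700.35 T = 49252  ⇒  T ≈ 70.32 °C

T_f ≈ 70.3 °C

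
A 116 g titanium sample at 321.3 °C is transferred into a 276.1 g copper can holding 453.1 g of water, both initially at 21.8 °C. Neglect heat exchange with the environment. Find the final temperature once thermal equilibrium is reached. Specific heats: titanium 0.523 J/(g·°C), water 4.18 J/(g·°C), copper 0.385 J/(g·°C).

T_f = Σ m_i c_i T_i / Σ m_i c_i:
T_f = (60.67·321.3 + 1894·21.8 + 106.3·21.8) / (60.67 + 1894 + 106.3)
    = 63098 / 2060.9 ≈ 30.62 °C

T_f ≈ 30.6 °C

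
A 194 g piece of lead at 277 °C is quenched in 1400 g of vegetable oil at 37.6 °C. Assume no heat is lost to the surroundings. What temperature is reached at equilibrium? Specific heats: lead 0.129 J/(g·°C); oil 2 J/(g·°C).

Conservation of energy gives ΣQ = 0:
194×0.129×(T − 277) + 1400×2×(T − 37.6) = 0
2825 T = 112212
T = 112212/2825 ≈ 39.72 °C

T_f ≈ 39.7 °C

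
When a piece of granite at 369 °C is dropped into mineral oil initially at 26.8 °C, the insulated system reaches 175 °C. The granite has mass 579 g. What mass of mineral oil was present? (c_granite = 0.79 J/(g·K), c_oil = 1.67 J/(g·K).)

Heat lost by the granite = heat gained by the oil:
579×0.79×(369 − 175) = m×1.67×(175 − 26.8)
247.49 m = 88738  ⇒  m ≈ 358.5 g

m ≈ 359 g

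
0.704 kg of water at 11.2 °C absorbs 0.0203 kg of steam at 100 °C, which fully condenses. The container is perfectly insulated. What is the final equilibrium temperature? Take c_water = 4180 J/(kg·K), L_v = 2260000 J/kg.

Energy conservation, ΣQ = 0:
steam→water at 100 °C releases m L_v = 0.0203×2260000 = 45878
  condensate cools 100→T: 0.0203×4180×(T − 100) = 84.85(T − 100)
  water warms: 0.704×4180×(T − 11.2) = 2942.7(T − 11.2)
3027.6 T = 45878 + 8485.4 + 32958 = 87322
T ≈ 28.84 °C, under the boiling point, so the assumption holds.

T_f ≈ 28.8 °C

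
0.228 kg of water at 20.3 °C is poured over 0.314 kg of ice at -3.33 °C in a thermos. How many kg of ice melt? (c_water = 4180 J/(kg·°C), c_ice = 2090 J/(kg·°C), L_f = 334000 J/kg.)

m_melted ≈ 0.0514 kg

Heat available from the water dropping to 0 °C: 0.228×4180×20.3 = 19347 J.
Of that, 0.314×2090×3.33 = 2185.3 J goes to bring the ice to 0 °C, leaving 17161 J.
Fully melting the ice requires m_ice L_f = 0.314×334000 = 104876 J.
17161 J < 104876 J, so only part of the ice melts and the system sits at 0 °C.
m_melted×334000 = 17161  ⇒  m_melted ≈ 0.05138 kg.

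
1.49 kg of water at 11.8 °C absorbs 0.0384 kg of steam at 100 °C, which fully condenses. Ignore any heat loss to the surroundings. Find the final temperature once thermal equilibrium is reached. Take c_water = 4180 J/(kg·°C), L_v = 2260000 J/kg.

T_f ≈ 27.6 °C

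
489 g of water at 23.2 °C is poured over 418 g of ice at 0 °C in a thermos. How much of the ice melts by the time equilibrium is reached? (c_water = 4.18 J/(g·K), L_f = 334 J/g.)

Water can give up m c ΔT = 489·4.18·23.2 = 47421 J before reaching 0 °C.
To melt every bit of ice: 418·334 = 139612 J.
47421 J < 139612 J, so only part of the ice melts and the system sits at 0 °C.
m_melted·334 = 47421  ⇒  m_melted ≈ 142 g.

m_melted ≈ 142 g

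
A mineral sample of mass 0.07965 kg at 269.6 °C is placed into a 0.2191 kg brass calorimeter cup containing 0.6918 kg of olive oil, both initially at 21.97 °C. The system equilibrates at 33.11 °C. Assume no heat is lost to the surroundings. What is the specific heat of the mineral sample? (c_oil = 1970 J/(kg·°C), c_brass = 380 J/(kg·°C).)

Energy conservation, ΣQ = 0:
0.07965·c·(33.11 − 269.6) + 0.6918·1970·(33.11 − 21.97) + 0.2191·380·(33.11 − 21.97) = 0
-18.84 c = -16110
c = -16110/-18.84 ≈ 855.2 J/(kg·°C)

c ≈ 855 J/(kg·°C)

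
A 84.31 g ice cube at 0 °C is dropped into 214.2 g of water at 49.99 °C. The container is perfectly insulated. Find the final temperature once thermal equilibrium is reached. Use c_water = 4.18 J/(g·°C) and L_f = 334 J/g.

T_f ≈ 13.3 °C

Conservation of energy gives ΣQ = 0:
fusion: m_ice L_f = 84.31·334 = 28160
  warm the meltwater: 352.42 T
  water: 895.36(T − 49.99)
1247.8 T = 44759 − 28160 = 16599
T ≈ 13.30 °C (positive, so assuming full melt was valid).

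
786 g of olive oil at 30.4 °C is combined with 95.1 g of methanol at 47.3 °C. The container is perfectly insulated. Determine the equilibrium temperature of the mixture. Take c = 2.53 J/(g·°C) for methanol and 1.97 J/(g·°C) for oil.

T_f ≈ 32.7 °C

With ΣQ=0 the equilibrium temperature is the m·c-weighted mean:
T_f = (240.6×47.3 + 1548.4×30.4) / (240.6 + 1548.4)
    = 58452 / 1789 ≈ 32.67 °C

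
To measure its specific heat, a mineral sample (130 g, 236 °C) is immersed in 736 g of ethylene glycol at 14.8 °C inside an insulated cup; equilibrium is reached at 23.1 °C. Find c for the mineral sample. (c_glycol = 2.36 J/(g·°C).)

c ≈ 0.521 J/(g·°C)

Heat lost by the mineral sample = heat gained by the glycol:
130·c·(236 − 23.1) = 736·2.36·(23.1 − 14.8)
27677 c = 14417  ⇒  c ≈ 0.5209 J/(g·°C)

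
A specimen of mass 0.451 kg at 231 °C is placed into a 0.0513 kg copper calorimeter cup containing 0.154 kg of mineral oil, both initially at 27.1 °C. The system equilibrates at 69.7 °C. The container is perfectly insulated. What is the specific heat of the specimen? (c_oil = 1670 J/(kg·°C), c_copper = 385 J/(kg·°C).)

c ≈ 162 J/(kg·°C)

Let T be the final temperature. ΣQ_i = 0:
0.451·c·(69.7 − 231) + 0.154·1670·(69.7 − 27.1) + 0.0513·385·(69.7 − 27.1) = 0
-72.75 c = -11797
c = -11797/-72.75 ≈ 162.2 J/(kg·°C)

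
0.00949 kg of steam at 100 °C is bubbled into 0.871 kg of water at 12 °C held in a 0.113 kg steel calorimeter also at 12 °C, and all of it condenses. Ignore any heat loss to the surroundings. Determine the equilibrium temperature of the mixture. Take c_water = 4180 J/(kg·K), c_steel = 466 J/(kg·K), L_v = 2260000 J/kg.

T_f ≈ 18.7 °C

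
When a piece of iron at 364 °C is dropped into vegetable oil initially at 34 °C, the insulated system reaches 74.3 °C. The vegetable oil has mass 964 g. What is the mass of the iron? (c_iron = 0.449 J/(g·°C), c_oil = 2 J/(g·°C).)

|Q_iron| = |Q_oil|:
m×0.449×(364 − 74.3) = 964×2×(74.3 − 34)
130.08 m = 77698  ⇒  m ≈ 597.3 g

m ≈ 597 g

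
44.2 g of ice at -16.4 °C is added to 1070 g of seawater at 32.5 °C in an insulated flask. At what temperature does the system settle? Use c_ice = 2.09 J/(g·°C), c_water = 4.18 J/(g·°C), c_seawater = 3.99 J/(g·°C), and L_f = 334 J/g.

T_f ≈ 27.5 °C

Setting the total heat transfer to zero:
warm ice to 0 °C: 44.2·2.09·(0 − (-16.4)) = 1515
  melt ice: 44.2·334 = 14763
  meltwater 0→T: 44.2·4.18·T = 184.76 T
  seawater cools: 1070·3.99·(T − 32.5) = 4269.3(T − 32.5)
4454.1 T = 138752 − 16278 = 122474
T ≈ 27.50 °C (positive, so assuming full melt was valid).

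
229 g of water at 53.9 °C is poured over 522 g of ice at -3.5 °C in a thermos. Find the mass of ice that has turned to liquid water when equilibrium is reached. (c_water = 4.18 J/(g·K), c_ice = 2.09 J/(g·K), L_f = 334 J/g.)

m_melted ≈ 143 g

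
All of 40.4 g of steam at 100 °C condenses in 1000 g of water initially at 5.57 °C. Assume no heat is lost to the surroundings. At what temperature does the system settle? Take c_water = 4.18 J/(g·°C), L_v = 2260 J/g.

T_f ≈ 30.2 °C

Taking heat into each body as positive, Σ m c ΔT = 0:
steam→water at 100 °C releases m L_v = 40.4·2260 = 91304; condensed water 100 °C→T: 168.87(T − 100); water warms: 1000·4.18·(T − 5.57) = 4180(T − 5.57)
4348.9 T = 91304 + 16887 + 23283 = 131474
T ≈ 30.23 °C — below 100 °C, confirming all the steam condensed.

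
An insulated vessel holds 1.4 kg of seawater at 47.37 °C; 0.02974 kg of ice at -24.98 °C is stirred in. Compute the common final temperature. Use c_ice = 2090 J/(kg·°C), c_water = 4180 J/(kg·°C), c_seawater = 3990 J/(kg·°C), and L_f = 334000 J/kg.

Heat gained plus heat lost sum to zero:
ice -24.98→0 °C: 0.02974·2090·24.98 = 1552.7; fusion: m_ice L_f = 0.02974·334000 = 9933.2; meltwater 0→T: 0.02974·4180·T = 124.31 T; seawater: 5586(T − 47.37)
5710.3 T = 264609 − 11486 = 253123
T ≈ 44.33 °C — above 0 °C, consistent with complete melting.

T_f ≈ 44.3 °C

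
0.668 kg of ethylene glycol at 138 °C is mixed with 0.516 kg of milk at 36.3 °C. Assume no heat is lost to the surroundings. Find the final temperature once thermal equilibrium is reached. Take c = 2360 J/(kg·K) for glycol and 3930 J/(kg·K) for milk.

Conservation of energy gives ΣQ = 0:
0.668·2360·(T − 138) + 0.516·3930·(T − 36.3) = 0
1576.5(T − 138) + 2027.9(T − 36.3) = 0
(1576.5 + 2027.9) T = 1576.5·138 + 2027.9·36.3
T = 291166/3604.4 ≈ 80.78 °C

T_f ≈ 80.8 °C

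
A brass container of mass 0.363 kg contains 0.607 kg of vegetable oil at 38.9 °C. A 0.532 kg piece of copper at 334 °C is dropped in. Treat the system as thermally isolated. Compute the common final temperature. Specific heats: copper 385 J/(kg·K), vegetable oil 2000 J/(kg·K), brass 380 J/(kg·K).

Conservation of energy gives ΣQ = 0:
0.532*385*(T − 334) + 0.607*2000*(T − 38.9) + 0.363*380*(T − 38.9) = 0
204.82(T − 334) + 1214(T − 38.9) + 137.94(T − 38.9) = 0
(204.82 + 1214 + 137.94) T = 204.82*334 + 1214*38.9 + 137.94*38.9
T = 121000 / 1556.8 = 77.7 °C

T_f ≈ 77.7 °C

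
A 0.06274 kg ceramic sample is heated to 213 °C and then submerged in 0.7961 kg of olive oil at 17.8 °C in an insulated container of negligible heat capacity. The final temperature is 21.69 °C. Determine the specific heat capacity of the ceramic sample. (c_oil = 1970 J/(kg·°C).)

c ≈ 508 J/(kg·°C)

Taking heat into each body as positive, Σ m c ΔT = 0:
0.06274·c·(21.69 − 213) + 0.7961·1970·(21.69 − 17.8) = 0
-12 c = -6100.8
c = -6100.8/-12 ≈ 508.3 J/(kg·°C)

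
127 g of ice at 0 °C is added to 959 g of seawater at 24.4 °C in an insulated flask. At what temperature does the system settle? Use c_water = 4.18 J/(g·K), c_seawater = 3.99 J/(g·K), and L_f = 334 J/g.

T_f ≈ 11.7 °C

Heat gained plus heat lost sum to zero:
fusion: m_ice L_f = 127·334 = 42418
  warm the meltwater: 530.86 T
  seawater: 3826.4(T − 24.4)
4357.3 T = 93364 − 42418 = 50946
T ≈ 11.69 °C. Since T > 0 °C, the all-ice-melts assumption holds.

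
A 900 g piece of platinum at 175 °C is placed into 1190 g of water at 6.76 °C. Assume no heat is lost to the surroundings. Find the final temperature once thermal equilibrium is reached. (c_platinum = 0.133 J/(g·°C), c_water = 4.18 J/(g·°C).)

Let T be the final temperature. ΣQ_i = 0:
900·0.133·(T − 175) + 1190·4.18·(T − 6.76) = 0
119.7(T − 175) + 4974.2(T − 6.76) = 0
5093.9 T = 54573
T ≈ 10.71 °C

T_f ≈ 10.7 °C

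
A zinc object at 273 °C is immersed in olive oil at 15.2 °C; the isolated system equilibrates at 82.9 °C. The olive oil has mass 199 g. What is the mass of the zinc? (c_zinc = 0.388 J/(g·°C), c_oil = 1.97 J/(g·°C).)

m ≈ 360 g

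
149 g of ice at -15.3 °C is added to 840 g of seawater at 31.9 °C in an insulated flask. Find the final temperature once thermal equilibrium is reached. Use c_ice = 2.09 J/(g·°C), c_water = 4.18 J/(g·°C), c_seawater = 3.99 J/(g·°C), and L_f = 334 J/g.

Sum of m c ΔT and latent-heat terms is zero:
ice -15.3→0 °C: 149·2.09·15.3 = 4764.6; latent heat to melt: 149·334 = 49766; warm the meltwater: 622.82 T; seawater cools: 840·3.99·(T − 31.9) = 3351.6(T − 31.9)
3974.4 T = 106916 − 54531 = 52385
T ≈ 13.18 °C — above 0 °C, consistent with complete melting.

T_f ≈ 13.2 °C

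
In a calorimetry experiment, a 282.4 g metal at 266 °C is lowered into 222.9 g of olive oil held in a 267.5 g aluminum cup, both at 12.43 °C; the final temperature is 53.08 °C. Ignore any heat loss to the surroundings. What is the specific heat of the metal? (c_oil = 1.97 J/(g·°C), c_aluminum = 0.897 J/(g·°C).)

c ≈ 0.459 J/(g·°C)

Taking heat into each body as positive, Σ m c ΔT = 0:
282.4·c·(53.08 − 266) + 222.9·1.97·(53.08 − 12.43) + 267.5·0.897·(53.08 − 12.43) = 0
-60129 c = -27604
c = -27604/-60129 ≈ 0.4591 J/(g·°C)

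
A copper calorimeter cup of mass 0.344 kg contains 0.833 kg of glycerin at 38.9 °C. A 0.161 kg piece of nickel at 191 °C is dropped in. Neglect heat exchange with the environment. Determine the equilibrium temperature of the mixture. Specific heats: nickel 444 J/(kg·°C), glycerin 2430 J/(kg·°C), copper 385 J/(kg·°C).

T_f ≈ 43.8 °C

Net heat exchanged in the isolated system is zero:
0.161·444·(T − 191) + 0.833·2430·(T − 38.9) + 0.344·385·(T − 38.9) = 0
2228.1 T = 97546
T = 97546 / 2228.1 = 43.8 °C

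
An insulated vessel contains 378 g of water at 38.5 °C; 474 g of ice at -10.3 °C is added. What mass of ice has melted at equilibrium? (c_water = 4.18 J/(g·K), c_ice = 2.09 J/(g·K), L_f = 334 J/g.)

m_melted ≈ 152 g

Cooling the water to 0 °C releases 378·4.18·38.5 = 60832 J.
Of that, 474·2.09·10.3 = 10204 J goes to bring the ice to 0 °C, leaving 50628 J.
Fully melting the ice requires m_ice L_f = 474·334 = 158316 J.
50628 J < 158316 J, so only part of the ice melts and the system sits at 0 °C.
m_melted·334 = 50628  ⇒  m_melted ≈ 151.6 g.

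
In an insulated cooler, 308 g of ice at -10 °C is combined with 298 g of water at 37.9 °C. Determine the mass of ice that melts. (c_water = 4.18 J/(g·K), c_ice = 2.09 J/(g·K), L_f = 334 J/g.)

Heat available from the water dropping to 0 °C: 298×4.18×37.9 = 47210 J.
Warming the ice to 0 °C takes 308×2.09×10 = 6437.2 J, leaving 40773 J for melting.
Melting all 308 g of ice would need 308×334 = 102872 J.
Since 40773 < 102872 J, not all the ice melts; equilibrium is at 0 °C.
m_melted×334 = 40773  ⇒  m_melted ≈ 122.1 g.

m_melted ≈ 122 g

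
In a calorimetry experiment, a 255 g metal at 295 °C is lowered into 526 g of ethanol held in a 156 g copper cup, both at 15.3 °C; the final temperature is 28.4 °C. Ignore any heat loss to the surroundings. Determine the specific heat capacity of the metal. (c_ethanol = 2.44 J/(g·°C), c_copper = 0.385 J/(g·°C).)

Conservation of energy gives ΣQ = 0:
255·c·(28.4 − 295) + 526·2.44·(28.4 − 15.3) + 156·0.385·(28.4 − 15.3) = 0
-67983 c = -17600
c = -17600/-67983 ≈ 0.2589 J/(g·°C)

c ≈ 0.259 J/(g·°C)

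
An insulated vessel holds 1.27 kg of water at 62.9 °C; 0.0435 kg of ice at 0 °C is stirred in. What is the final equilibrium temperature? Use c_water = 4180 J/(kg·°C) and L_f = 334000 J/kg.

T_f ≈ 58.2 °C

Net heat exchanged in the isolated system is zero:
latent heat to melt: 0.0435×334000 = 14529
  meltwater 0→T: 0.0435×4180×T = 181.83 T
  water: 5308.6(T − 62.9)
5490.4 T = 333911 − 14529 = 319382
T ≈ 58.17 °C (positive, so assuming full melt was valid).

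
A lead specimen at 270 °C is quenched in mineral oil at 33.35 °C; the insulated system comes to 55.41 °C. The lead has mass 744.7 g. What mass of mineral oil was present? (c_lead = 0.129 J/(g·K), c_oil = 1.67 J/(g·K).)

Conservation of energy gives ΣQ = 0:
744.7·0.129·(55.41 − 270) + m·1.67·(55.41 − 33.35) = 0
36.84 m = 20615
m = 20615/36.84 ≈ 559.6 g

m ≈ 560 g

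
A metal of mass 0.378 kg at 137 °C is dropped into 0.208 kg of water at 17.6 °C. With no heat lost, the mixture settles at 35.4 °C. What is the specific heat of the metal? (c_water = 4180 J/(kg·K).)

Energy conservation, ΣQ = 0:
0.378×c×(35.4 − 137) + 0.208×4180×(35.4 − 17.6) = 0
-38.4 c = -15476
c = -15476/-38.4 ≈ 403 J/(kg·K)

c ≈ 403 J/(kg·K)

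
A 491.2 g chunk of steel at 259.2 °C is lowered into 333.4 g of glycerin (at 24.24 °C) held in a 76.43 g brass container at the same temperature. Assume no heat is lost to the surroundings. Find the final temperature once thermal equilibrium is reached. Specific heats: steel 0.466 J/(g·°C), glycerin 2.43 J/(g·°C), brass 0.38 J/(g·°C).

Setting the total heat transfer to zero:
491.2×0.466×(T − 259.2) + 333.4×2.43×(T − 24.24) + 76.43×0.38×(T − 24.24) = 0
1068.1 T = 79673
T = 79673 / 1068.1 = 74.6 °C

T_f ≈ 74.6 °C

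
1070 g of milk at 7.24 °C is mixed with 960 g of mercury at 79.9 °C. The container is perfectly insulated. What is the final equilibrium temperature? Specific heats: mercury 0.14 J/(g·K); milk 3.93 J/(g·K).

With ΣQ=0 the equilibrium temperature is the m·c-weighted mean:
T_f = (134.4*79.9 + 4205.1*7.24) / (134.4 + 4205.1)
    = 41183 / 4339.5 ≈ 9.49 °C

T_f ≈ 9.5 °C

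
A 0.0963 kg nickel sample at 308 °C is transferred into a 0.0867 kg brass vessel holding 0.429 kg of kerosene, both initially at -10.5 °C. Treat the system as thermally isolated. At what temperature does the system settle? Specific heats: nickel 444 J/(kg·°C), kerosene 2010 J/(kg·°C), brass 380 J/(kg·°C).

T_f ≈ 4.0 °C

T_f is the heat-capacity-weighted average of the initial temperatures:
T_f = (42.76·308 + 862.29·(-10.5) + 32.95·(-10.5)) / (42.76 + 862.29 + 32.95)
    = 3769.2 / 937.99 ≈ 4.02 °C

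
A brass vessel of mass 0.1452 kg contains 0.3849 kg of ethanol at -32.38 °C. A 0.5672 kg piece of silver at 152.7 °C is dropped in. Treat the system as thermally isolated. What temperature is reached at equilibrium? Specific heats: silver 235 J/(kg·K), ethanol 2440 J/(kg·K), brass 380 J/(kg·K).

T_f ≈ -10.5 °C

Energy conservation, ΣQ = 0:
0.5672×235×(T − 152.7) + 0.3849×2440×(T − (-32.38)) + 0.1452×380×(T − (-32.38)) = 0
(133.29 + 939.16 + 55.18) T = 133.29×152.7 + 939.16×(-32.38) + 55.18×(-32.38)
T = -11843 / 1127.6 = -10.5 °C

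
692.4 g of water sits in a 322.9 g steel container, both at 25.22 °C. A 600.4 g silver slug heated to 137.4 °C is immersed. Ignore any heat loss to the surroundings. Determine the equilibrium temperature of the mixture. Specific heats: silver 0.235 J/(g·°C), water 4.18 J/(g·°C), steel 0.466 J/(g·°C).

Heat gained plus heat lost sum to zero:
600.4·0.235·(T − 137.4) + 692.4·4.18·(T − 25.22) + 322.9·0.466·(T − 25.22) = 0
141.09(T − 137.4) + 2894.2(T − 25.22) + 150.47(T − 25.22) = 0
(141.09 + 2894.2 + 150.47) T = 141.09·137.4 + 2894.2·25.22 + 150.47·25.22
T = 96174/3185.8 ≈ 30.19 °C

T_f ≈ 30.2 °C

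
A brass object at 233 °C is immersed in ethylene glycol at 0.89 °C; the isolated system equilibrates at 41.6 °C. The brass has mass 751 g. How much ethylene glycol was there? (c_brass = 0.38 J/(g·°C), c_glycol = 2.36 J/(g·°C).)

m ≈ 569 g

Heat lost by the brass = heat gained by the glycol:
751·0.38·(233 − 41.6) = m·2.36·(41.6 − 0.89)
96.08 m = 54622  ⇒  m ≈ 568.5 g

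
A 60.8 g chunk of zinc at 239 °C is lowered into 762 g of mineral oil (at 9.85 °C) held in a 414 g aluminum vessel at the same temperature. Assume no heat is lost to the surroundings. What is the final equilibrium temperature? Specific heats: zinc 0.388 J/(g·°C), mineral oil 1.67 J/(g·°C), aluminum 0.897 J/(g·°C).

Heat gained plus heat lost sum to zero:
60.8·0.388·(T − 239) + 762·1.67·(T − 9.85) + 414·0.897·(T − 9.85) = 0
23.59(T − 239) + 1272.5(T − 9.85) + 371.36(T − 9.85) = 0
1667.5 T = 21831
T ≈ 13.09 °C

T_f ≈ 13.1 °C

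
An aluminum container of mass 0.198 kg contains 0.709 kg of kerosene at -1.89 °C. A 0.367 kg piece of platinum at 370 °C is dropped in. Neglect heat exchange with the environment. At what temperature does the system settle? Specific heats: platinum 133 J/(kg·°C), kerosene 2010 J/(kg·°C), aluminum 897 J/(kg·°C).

T_f ≈ 9.1 °C

Taking heat into each body as positive, Σ m c ΔT = 0:
0.367×133×(T − 370) + 0.709×2010×(T − (-1.89)) + 0.198×897×(T − (-1.89)) = 0
1651.5 T = 15031
T = 15031/1651.5 ≈ 9.10 °C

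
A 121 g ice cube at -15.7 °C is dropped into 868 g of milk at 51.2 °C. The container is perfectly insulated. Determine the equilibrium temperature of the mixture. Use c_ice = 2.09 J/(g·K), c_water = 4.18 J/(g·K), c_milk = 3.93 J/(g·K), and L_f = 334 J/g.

Setting the total heat transfer to zero:
ice -15.7→0 °C: 121×2.09×15.7 = 3970.4
  fusion: m_ice L_f = 121×334 = 40414
  warm the meltwater: 505.78 T
  milk cools: 868×3.93×(T − 51.2) = 3411.2(T − 51.2)
3917 T = 174655 − 44384 = 130271
T ≈ 33.26 °C — above 0 °C, consistent with complete melting.

T_f ≈ 33.3 °C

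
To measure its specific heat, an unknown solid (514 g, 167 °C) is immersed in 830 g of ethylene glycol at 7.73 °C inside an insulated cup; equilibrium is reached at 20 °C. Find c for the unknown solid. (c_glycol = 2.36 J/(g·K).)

c ≈ 0.318 J/(g·K)

Net heat exchanged in the isolated system is zero:
514×c×(20 − 167) + 830×2.36×(20 − 7.73) = 0
-75558 c = -24034
c = -24034/-75558 ≈ 0.3181 J/(g·K)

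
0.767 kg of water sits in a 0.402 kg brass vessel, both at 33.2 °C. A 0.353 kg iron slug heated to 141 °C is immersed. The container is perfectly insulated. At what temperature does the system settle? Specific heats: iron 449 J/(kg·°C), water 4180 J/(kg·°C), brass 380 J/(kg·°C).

With ΣQ=0 the equilibrium temperature is the m·c-weighted mean:
T_f = (158.5×141 + 3206.1×33.2 + 152.76×33.2) / (158.5 + 3206.1 + 152.76)
    = 133861 / 3517.3 ≈ 38.06 °C

T_f ≈ 38.1 °C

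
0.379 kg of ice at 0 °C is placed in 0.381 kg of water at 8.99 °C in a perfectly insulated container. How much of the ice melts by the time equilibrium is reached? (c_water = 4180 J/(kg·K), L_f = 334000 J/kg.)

m_melted ≈ 0.0429 kg

Heat available from the water dropping to 0 °C: 0.381·4180·8.99 = 14317 J.
Melting all 0.379 kg of ice would need 0.379·334000 = 126586 J.
14317 J < 126586 J, so only part of the ice melts and the system sits at 0 °C.
m_melted·334000 = 14317  ⇒  m_melted ≈ 0.04287 kg.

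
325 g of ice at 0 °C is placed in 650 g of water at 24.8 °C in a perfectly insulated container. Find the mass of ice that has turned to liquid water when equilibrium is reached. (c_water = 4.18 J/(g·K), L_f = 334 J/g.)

m_melted ≈ 202 g

Heat available from the water dropping to 0 °C: 650·4.18·24.8 = 67382 J.
Melting all 325 g of ice would need 325·334 = 108550 J.
That's not enough to melt it all — equilibrium is at 0 °C with ice remaining.
m_melted·334 = 67382  ⇒  m_melted ≈ 201.7 g.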